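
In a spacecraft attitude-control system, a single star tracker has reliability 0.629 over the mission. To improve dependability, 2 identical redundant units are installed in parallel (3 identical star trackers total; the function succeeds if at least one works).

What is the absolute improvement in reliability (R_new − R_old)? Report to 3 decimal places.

R_before = 0.629
R_after = 1 − (1 − 0.629)^3 = 0.949
ΔR = 0.949 − 0.629 = 0.320

0.320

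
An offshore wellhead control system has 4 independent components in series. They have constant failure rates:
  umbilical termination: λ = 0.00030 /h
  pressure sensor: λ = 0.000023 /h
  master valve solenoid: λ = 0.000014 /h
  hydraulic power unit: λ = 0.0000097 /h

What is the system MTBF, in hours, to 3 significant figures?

Series of exponential components: λ_sys = Σ λ_i
λ_sys = 0.00030 + 0.000023 + 0.000014 + 0.0000097 = 3.4670e-04 /h
MTBF = 1 / λ_sys = 2880 h

2880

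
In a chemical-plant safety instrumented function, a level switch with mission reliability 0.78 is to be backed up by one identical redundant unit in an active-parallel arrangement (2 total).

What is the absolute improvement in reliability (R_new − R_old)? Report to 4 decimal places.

R_before = 0.78
R_after = 1 − (1 − 0.78)^2 = 0.9516
ΔR = 0.9516 − 0.78 = 0.1716

0.1716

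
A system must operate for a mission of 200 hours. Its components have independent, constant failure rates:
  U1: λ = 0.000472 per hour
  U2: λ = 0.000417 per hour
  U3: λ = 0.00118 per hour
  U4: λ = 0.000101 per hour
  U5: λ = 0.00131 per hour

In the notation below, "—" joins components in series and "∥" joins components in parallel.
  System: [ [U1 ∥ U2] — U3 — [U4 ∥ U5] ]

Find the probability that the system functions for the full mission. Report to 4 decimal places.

R(U1) = exp(−0.000472 × 200) = 0.909919
R(U2) = exp(−0.000417 × 200) = 0.919983
R(U3) = exp(−0.00118 × 200) = 0.789781
R(U4) = exp(−0.000101 × 200) = 0.980003
R(U5) = exp(−0.00131 × 200) = 0.769511
Parallel (U1 and U2): 1 − (1 − 0.909919)(1 − 0.919983) = 0.992792
Parallel (U4 and U5): 1 − (1 − 0.980003)(1 − 0.769511) = 0.995391
Series ([0.992792], U3, and [0.995391]): 0.992792 × 0.789781 × 0.995391 = 0.7805

0.7805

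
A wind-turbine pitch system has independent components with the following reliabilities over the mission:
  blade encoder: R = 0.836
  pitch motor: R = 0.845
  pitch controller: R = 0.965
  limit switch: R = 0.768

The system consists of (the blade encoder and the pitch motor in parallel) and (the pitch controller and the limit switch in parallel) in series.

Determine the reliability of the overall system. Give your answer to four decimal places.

0.9667

Parallel (blade encoder and pitch motor): 1 − (1 − 0.836000)(1 − 0.845000) = 0.974580
Parallel (pitch controller and limit switch): 1 − (1 − 0.965000)(1 − 0.768000) = 0.991880
Series ([0.974580] and [0.991880]): 0.974580 × 0.991880 = 0.9667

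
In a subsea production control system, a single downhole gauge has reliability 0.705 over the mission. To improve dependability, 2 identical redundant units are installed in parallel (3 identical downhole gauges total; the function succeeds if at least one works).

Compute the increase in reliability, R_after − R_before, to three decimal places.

R_before = 0.705
R_after = 1 − (1 − 0.705)^3 = 0.974
ΔR = 0.974 − 0.705 = 0.269

0.269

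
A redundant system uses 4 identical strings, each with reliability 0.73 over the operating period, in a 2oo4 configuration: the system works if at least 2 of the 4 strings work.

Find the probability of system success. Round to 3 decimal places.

R = Σ_{i=2}^{4} C(4,i) p^i (1−p)^{4−i} with p = 0.73
C(4,2)·0.73^2·0.27^2 = 0.23309
C(4,3)·0.73^3·0.27^1 = 0.42014
C(4,4)·0.73^4·0.27^0 = 0.28398
Sum = 0.937

0.937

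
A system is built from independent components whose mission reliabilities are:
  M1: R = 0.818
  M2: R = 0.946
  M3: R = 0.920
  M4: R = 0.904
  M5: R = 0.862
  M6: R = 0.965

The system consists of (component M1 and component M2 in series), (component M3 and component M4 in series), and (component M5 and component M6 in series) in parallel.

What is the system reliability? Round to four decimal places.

0.9936

Series (M1 and M2): 0.818000 × 0.946000 = 0.773828
Series (M3 and M4): 0.920000 × 0.904000 = 0.831680
Series (M5 and M6): 0.862000 × 0.965000 = 0.831830
Parallel ([0.773828], [0.831680], and [0.831830]): 1 − (1 − 0.773828)(1 − 0.831680)(1 − 0.831830) = 0.9936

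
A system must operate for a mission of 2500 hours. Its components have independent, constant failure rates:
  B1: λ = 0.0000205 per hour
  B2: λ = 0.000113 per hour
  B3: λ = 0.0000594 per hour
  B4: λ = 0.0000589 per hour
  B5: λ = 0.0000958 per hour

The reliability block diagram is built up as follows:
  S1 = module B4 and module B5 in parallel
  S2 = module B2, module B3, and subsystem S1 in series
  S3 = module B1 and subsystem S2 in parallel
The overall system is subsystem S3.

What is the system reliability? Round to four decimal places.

0.9816

R(B1) = exp(−0.0000205 × 2500) = 0.950041
R(B2) = exp(−0.000113 × 2500) = 0.753897
R(B3) = exp(−0.0000594 × 2500) = 0.862000
R(B4) = exp(−0.0000589 × 2500) = 0.863078
R(B5) = exp(−0.0000958 × 2500) = 0.787021
Parallel (B4 and B5): 1 − (1 − 0.863078)(1 − 0.787021) = 0.970838
Series (B2, B3, and [0.970838]): 0.753897 × 0.862000 × 0.970838 = 0.630908
Parallel (B1 and [0.630908]): 1 − (1 − 0.950041)(1 − 0.630908) = 0.9816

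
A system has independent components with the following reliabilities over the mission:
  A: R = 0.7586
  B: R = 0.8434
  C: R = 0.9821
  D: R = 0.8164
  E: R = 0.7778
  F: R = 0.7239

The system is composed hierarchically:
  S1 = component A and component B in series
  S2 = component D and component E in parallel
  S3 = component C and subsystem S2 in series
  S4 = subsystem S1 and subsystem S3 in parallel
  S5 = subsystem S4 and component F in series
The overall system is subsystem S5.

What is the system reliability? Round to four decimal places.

0.7088

Series (A and B): 0.758600 × 0.843400 = 0.639803
Parallel (D and E): 1 − (1 − 0.816400)(1 − 0.777800) = 0.959204
Series (C and [0.959204]): 0.982100 × 0.959204 = 0.942034
Parallel ([0.639803] and [0.942034]): 1 − (1 − 0.639803)(1 − 0.942034) = 0.979121
Series ([0.979121] and F): 0.979121 × 0.723900 = 0.7088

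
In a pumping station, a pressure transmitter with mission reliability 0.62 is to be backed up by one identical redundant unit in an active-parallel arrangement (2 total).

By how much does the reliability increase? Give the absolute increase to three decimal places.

R_before = 0.62
R_after = 1 − (1 − 0.62)^2 = 0.856
ΔR = 0.856 − 0.62 = 0.236

0.236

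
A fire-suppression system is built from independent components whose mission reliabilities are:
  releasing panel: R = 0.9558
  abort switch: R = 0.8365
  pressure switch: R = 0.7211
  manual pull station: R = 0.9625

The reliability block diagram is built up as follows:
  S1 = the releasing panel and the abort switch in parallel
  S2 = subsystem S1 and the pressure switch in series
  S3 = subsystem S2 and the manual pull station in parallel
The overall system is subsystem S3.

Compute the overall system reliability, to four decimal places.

Parallel (releasing panel and abort switch): 1 − (1 − 0.955800)(1 − 0.836500) = 0.992773
Series ([0.992773] and pressure switch): 0.992773 × 0.721100 = 0.715889
Parallel ([0.715889] and manual pull station): 1 − (1 − 0.715889)(1 − 0.962500) = 0.9893

0.9893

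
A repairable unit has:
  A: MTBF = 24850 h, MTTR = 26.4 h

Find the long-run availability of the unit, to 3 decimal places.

A(A) = MTBF/(MTBF+MTTR) = 24850/(24850+26.4) = 0.999

0.999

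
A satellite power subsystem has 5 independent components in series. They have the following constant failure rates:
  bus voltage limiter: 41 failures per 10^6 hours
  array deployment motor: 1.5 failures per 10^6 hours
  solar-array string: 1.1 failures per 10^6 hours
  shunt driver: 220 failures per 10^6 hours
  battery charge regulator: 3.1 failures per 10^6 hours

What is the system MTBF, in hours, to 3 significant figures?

3750

Series of exponential components: λ_sys = Σ λ_i
λ_sys = 0.000041 + 0.0000015 + 0.0000011 + 0.00022 + 0.0000031 = 2.6670e-04 /h
MTBF = 1 / λ_sys = 3750 h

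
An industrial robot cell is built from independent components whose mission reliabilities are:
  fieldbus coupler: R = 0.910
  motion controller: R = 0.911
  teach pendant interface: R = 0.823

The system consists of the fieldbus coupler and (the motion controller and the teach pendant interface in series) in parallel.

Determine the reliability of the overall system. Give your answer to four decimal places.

Series (motion controller and teach pendant interface): 0.911000 × 0.823000 = 0.749753
Parallel (fieldbus coupler and [0.749753]): 1 − (1 − 0.910000)(1 − 0.749753) = 0.9775

0.9775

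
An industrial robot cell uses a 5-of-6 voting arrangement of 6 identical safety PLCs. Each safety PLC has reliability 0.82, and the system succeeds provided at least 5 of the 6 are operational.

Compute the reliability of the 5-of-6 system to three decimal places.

R = Σ_{i=5}^{6} C(6,i) p^i (1−p)^{6−i} with p = 0.82
C(6,5)·0.82^5·0.18^1 = 0.40040
C(6,6)·0.82^6·0.18^0 = 0.30401
Sum = 0.704

0.704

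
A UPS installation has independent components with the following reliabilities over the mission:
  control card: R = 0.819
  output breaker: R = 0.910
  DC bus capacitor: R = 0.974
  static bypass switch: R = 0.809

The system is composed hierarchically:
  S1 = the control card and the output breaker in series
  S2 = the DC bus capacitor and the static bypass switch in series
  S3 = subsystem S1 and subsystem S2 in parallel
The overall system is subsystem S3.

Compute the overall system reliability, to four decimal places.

Series (control card and output breaker): 0.819000 × 0.910000 = 0.745290
Series (DC bus capacitor and static bypass switch): 0.974000 × 0.809000 = 0.787966
Parallel ([0.745290] and [0.787966]): 1 − (1 − 0.745290)(1 − 0.787966) = 0.9460

0.9460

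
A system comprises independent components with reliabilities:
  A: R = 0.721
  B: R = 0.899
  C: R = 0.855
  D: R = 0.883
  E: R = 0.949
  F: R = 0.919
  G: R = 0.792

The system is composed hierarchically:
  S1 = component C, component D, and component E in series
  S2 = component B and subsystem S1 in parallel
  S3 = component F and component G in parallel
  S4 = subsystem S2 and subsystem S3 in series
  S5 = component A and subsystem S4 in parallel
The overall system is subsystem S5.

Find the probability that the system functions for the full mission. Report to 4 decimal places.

0.9874

Series (C, D, and E): 0.855000 × 0.883000 × 0.949000 = 0.716462
Parallel (B and [0.716462]): 1 − (1 − 0.899000)(1 − 0.716462) = 0.971363
Parallel (F and G): 1 − (1 − 0.919000)(1 − 0.792000) = 0.983152
Series ([0.971363] and [0.983152]): 0.971363 × 0.983152 = 0.954997
Parallel (A and [0.954997]): 1 − (1 − 0.721000)(1 − 0.954997) = 0.9874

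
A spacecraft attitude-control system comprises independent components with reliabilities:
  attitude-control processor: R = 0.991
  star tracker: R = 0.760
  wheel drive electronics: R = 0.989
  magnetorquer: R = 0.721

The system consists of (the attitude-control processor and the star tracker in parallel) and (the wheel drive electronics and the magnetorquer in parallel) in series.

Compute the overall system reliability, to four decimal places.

Parallel (attitude-control processor and star tracker): 1 − (1 − 0.991000)(1 − 0.760000) = 0.997840
Parallel (wheel drive electronics and magnetorquer): 1 − (1 − 0.989000)(1 − 0.721000) = 0.996931
Series ([0.997840] and [0.996931]): 0.997840 × 0.996931 = 0.9948

0.9948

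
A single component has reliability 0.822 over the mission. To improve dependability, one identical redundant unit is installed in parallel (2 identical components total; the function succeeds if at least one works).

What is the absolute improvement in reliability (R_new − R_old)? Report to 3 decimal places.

0.146

R_before = 0.822
R_after = 1 − (1 − 0.822)^2 = 0.968
ΔR = 0.968 − 0.822 = 0.146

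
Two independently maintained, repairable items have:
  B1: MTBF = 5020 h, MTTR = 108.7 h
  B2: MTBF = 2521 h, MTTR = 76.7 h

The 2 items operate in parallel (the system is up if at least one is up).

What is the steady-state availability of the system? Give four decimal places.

A(B1) = MTBF/(MTBF+MTTR) = 5020/(5020+108.7) = 0.978806
A(B2) = MTBF/(MTBF+MTTR) = 2521/(2521+76.7) = 0.970474
Parallel availability: 1 − (1 − 0.978806)(1 − 0.970474) = 0.9994

0.9994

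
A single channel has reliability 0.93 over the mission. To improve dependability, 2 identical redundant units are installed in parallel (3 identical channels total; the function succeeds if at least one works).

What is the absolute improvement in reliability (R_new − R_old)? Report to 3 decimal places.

R_before = 0.93
R_after = 1 − (1 − 0.93)^3 = 1.000
ΔR = 1.000 − 0.93 = 0.070

0.070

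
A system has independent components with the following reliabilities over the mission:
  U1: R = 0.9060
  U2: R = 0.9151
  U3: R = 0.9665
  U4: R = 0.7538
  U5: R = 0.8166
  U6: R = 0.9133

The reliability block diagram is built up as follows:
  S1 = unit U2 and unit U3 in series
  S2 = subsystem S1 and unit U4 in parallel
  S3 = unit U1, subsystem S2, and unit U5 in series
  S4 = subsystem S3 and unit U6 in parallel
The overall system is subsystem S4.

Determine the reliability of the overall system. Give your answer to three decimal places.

0.976

Series (U2 and U3): 0.91510 × 0.96650 = 0.88444
Parallel ([0.88444] and U4): 1 − (1 − 0.88444)(1 − 0.75380) = 0.97155
Series (U1, [0.97155], and U5): 0.90600 × 0.97155 × 0.81660 = 0.71879
Parallel ([0.71879] and U6): 1 − (1 − 0.71879)(1 − 0.91330) = 0.976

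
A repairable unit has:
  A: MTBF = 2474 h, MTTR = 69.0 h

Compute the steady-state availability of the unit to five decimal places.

0.97287

A(A) = MTBF/(MTBF+MTTR) = 2474/(2474+69.0) = 0.97287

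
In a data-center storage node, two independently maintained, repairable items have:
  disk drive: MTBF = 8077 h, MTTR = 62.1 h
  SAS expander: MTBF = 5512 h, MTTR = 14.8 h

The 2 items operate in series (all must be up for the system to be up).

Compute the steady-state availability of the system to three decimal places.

A(disk drive) = MTBF/(MTBF+MTTR) = 8077/(8077+62.1) = 0.992370
A(SAS expander) = MTBF/(MTBF+MTTR) = 5512/(5512+14.8) = 0.997322
Series availability: 0.992370 × 0.997322 = 0.990

0.990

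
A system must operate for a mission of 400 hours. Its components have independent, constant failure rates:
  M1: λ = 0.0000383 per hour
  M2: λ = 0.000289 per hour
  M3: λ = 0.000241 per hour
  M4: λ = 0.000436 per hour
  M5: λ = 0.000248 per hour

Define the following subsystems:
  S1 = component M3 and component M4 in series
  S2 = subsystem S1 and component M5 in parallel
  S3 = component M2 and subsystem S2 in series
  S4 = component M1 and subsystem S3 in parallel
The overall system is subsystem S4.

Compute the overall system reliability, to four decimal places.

0.9980

R(M1) = exp(−0.0000383 × 400) = 0.984797
R(M2) = exp(−0.000289 × 400) = 0.890831
R(M3) = exp(−0.000241 × 400) = 0.908101
R(M4) = exp(−0.000436 × 400) = 0.839961
R(M5) = exp(−0.000248 × 400) = 0.905562
Series (M3 and M4): 0.908101 × 0.839961 = 0.762769
Parallel ([0.762769] and M5): 1 − (1 − 0.762769)(1 − 0.905562) = 0.977596
Series (M2 and [0.977596]): 0.890831 × 0.977596 = 0.870873
Parallel (M1 and [0.870873]): 1 − (1 − 0.984797)(1 − 0.870873) = 0.9980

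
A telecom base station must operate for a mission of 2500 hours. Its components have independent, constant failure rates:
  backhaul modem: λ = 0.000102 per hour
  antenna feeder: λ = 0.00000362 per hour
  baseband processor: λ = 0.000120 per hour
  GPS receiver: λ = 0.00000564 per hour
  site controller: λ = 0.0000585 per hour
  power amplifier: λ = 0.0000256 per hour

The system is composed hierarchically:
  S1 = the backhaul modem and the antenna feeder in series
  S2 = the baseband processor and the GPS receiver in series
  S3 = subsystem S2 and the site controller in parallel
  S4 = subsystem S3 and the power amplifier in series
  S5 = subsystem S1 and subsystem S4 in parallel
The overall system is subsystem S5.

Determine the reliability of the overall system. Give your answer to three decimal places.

0.978

R(backhaul modem) = exp(−0.000102 × 2500) = 0.77492
R(antenna feeder) = exp(−0.00000362 × 2500) = 0.99099
R(baseband processor) = exp(−0.000120 × 2500) = 0.74082
R(GPS receiver) = exp(−0.00000564 × 2500) = 0.98600
R(site controller) = exp(−0.0000585 × 2500) = 0.86394
R(power amplifier) = exp(−0.0000256 × 2500) = 0.93800
Series (backhaul modem and antenna feeder): 0.77492 × 0.99099 = 0.76794
Series (baseband processor and GPS receiver): 0.74082 × 0.98600 = 0.73045
Parallel ([0.73045] and site controller): 1 − (1 − 0.73045)(1 − 0.86394) = 0.96333
Series ([0.96333] and power amplifier): 0.96333 × 0.93800 = 0.90360
Parallel ([0.76794] and [0.90360]): 1 − (1 − 0.76794)(1 − 0.90360) = 0.978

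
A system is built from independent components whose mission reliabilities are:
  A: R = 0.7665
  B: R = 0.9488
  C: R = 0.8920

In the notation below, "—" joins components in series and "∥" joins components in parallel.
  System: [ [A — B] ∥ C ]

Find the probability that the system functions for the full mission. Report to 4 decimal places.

Series (A and B): 0.766500 × 0.948800 = 0.727255
Parallel ([0.727255] and C): 1 − (1 − 0.727255)(1 − 0.892000) = 0.9705

0.9705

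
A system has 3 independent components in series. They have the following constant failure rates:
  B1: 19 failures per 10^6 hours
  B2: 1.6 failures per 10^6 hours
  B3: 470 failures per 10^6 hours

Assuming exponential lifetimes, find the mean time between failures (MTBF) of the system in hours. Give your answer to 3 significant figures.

Series of exponential components: λ_sys = Σ λ_i
λ_sys = 0.000019 + 0.0000016 + 0.00047 = 4.9060e-04 /h
MTBF = 1 / λ_sys = 2040 h

2040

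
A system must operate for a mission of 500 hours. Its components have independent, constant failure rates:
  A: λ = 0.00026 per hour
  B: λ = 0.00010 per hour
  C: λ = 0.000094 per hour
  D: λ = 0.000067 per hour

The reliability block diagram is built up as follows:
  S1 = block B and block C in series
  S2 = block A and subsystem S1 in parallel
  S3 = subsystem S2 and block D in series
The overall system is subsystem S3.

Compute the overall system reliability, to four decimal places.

R(A) = exp(−0.00026 × 500) = 0.878095
R(B) = exp(−0.00010 × 500) = 0.951229
R(C) = exp(−0.000094 × 500) = 0.954087
R(D) = exp(−0.000067 × 500) = 0.967055
Series (B and C): 0.951229 × 0.954087 = 0.907555
Parallel (A and [0.907555]): 1 − (1 − 0.878095)(1 − 0.907555) = 0.988730
Series ([0.988730] and D): 0.988730 × 0.967055 = 0.9562

0.9562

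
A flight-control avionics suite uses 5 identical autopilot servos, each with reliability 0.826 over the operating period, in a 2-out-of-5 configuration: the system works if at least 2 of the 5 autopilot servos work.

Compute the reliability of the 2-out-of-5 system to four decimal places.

0.9961

R = Σ_{i=2}^{5} C(5,i) p^i (1−p)^{5−i} with p = 0.826
C(5,2)·0.826^2·0.174^3 = 0.035942
C(5,3)·0.826^3·0.174^2 = 0.170623
C(5,4)·0.826^4·0.174^1 = 0.404985
C(5,5)·0.826^5·0.174^0 = 0.384503
Sum = 0.9961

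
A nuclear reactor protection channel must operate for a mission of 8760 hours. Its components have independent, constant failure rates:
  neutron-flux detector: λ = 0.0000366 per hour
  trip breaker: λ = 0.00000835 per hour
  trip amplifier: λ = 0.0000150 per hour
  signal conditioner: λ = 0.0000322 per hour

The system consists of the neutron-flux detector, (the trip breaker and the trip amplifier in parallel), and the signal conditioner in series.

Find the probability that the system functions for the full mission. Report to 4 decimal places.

0.5426

R(neutron-flux detector) = exp(−0.0000366 × 8760) = 0.725702
R(trip breaker) = exp(−0.00000835 × 8760) = 0.929465
R(trip amplifier) = exp(−0.0000150 × 8760) = 0.876867
R(signal conditioner) = exp(−0.0000322 × 8760) = 0.754219
Parallel (trip breaker and trip amplifier): 1 − (1 − 0.929465)(1 − 0.876867) = 0.991315
Series (neutron-flux detector, [0.991315], and signal conditioner): 0.725702 × 0.991315 × 0.754219 = 0.5426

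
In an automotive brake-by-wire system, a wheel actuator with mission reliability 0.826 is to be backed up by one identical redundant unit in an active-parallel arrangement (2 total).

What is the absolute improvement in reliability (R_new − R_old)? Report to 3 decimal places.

0.144

R_before = 0.826
R_after = 1 − (1 − 0.826)^2 = 0.970
ΔR = 0.970 − 0.826 = 0.144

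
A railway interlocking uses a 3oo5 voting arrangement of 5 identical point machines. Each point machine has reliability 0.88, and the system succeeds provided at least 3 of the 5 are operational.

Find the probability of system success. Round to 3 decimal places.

R = Σ_{i=3}^{5} C(5,i) p^i (1−p)^{5−i} with p = 0.88
C(5,3)·0.88^3·0.12^2 = 0.09813
C(5,4)·0.88^4·0.12^1 = 0.35982
C(5,5)·0.88^5·0.12^0 = 0.52773
Sum = 0.986

0.986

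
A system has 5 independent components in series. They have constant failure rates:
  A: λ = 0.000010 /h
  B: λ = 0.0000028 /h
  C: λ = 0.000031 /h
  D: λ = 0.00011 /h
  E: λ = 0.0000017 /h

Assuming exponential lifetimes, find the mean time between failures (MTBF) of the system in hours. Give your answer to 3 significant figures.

Series of exponential components: λ_sys = Σ λ_i
λ_sys = 0.000010 + 0.0000028 + 0.000031 + 0.00011 + 0.0000017 = 1.5550e-04 /h
MTBF = 1 / λ_sys = 6430 h

6430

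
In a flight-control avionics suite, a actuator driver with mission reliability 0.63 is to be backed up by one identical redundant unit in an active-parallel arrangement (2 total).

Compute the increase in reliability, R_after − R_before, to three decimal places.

R_before = 0.63
R_after = 1 − (1 − 0.63)^2 = 0.863
ΔR = 0.863 − 0.63 = 0.233

0.233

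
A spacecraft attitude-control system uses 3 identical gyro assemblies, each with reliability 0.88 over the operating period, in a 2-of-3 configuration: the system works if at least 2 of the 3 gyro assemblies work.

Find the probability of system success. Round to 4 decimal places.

R = Σ_{i=2}^{3} C(3,i) p^i (1−p)^{3−i} with p = 0.88
C(3,2)·0.88^2·0.12^1 = 0.278784
C(3,3)·0.88^3·0.12^0 = 0.681472
Sum = 0.9603

0.9603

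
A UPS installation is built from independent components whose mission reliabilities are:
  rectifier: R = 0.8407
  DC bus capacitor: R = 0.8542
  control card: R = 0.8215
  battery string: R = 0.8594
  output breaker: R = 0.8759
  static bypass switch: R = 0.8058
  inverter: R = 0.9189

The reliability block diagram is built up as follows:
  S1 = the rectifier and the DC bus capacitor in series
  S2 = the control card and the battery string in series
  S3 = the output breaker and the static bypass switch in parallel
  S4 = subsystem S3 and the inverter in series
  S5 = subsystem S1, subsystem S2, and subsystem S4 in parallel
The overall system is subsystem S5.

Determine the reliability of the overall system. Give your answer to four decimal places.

Series (rectifier and DC bus capacitor): 0.840700 × 0.854200 = 0.718126
Series (control card and battery string): 0.821500 × 0.859400 = 0.705997
Parallel (output breaker and static bypass switch): 1 − (1 − 0.875900)(1 − 0.805800) = 0.975900
Series ([0.975900] and inverter): 0.975900 × 0.918900 = 0.896755
Parallel ([0.718126], [0.705997], and [0.896755]): 1 − (1 − 0.718126)(1 − 0.705997)(1 − 0.896755) = 0.9914

0.9914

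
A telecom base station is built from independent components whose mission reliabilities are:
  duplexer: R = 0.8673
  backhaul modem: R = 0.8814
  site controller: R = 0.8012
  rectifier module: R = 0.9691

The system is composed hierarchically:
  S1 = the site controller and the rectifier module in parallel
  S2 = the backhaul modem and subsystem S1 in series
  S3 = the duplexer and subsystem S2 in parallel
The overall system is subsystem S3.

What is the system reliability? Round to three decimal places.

0.984

Parallel (site controller and rectifier module): 1 − (1 − 0.80120)(1 − 0.96910) = 0.99386
Series (backhaul modem and [0.99386]): 0.88140 × 0.99386 = 0.87599
Parallel (duplexer and [0.87599]): 1 − (1 − 0.86730)(1 − 0.87599) = 0.984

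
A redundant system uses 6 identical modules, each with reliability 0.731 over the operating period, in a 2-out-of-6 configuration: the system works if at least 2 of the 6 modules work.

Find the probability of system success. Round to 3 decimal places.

R = Σ_{i=2}^{6} C(6,i) p^i (1−p)^{6−i} with p = 0.731
C(6,2)·0.731^2·0.269^4 = 0.04197
C(6,3)·0.731^3·0.269^3 = 0.15207
C(6,4)·0.731^4·0.269^2 = 0.30993
C(6,5)·0.731^5·0.269^1 = 0.33689
C(6,6)·0.731^6·0.269^0 = 0.15258
Sum = 0.993

0.993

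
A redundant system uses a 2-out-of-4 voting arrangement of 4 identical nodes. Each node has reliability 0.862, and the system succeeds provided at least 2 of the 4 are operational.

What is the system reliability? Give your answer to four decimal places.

R = Σ_{i=2}^{4} C(4,i) p^i (1−p)^{4−i} with p = 0.862
C(4,2)·0.862^2·0.138^2 = 0.084903
C(4,3)·0.862^3·0.138^1 = 0.353558
C(4,4)·0.862^4·0.138^0 = 0.552114
Sum = 0.9906

0.9906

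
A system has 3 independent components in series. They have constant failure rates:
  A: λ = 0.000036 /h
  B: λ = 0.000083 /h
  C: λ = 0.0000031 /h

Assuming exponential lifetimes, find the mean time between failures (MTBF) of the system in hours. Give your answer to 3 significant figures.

8190

Series of exponential components: λ_sys = Σ λ_i
λ_sys = 0.000036 + 0.000083 + 0.0000031 = 1.2210e-04 /h
MTBF = 1 / λ_sys = 8190 h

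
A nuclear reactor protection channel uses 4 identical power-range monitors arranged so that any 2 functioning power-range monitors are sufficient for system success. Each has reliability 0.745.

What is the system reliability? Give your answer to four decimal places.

R = Σ_{i=2}^{4} C(4,i) p^i (1−p)^{4−i} with p = 0.745
C(4,2)·0.745^2·0.255^2 = 0.216543
C(4,3)·0.745^3·0.255^1 = 0.421763
C(4,4)·0.745^4·0.255^0 = 0.308053
Sum = 0.9464

0.9464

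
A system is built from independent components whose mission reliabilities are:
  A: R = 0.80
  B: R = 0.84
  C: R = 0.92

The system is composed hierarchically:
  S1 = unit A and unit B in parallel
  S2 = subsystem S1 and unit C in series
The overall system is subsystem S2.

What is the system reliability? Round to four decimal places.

0.8906

Parallel (A and B): 1 − (1 − 0.800000)(1 − 0.840000) = 0.968000
Series ([0.968000] and C): 0.968000 × 0.920000 = 0.8906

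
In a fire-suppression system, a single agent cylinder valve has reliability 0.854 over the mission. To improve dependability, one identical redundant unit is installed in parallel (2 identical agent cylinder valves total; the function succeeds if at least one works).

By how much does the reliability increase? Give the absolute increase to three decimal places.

R_before = 0.854
R_after = 1 − (1 − 0.854)^2 = 0.979
ΔR = 0.979 − 0.854 = 0.125

0.125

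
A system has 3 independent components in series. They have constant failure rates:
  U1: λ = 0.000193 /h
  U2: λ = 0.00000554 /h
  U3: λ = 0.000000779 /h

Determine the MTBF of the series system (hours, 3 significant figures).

Series of exponential components: λ_sys = Σ λ_i
λ_sys = 0.000193 + 0.00000554 + 0.000000779 = 1.9932e-04 /h
MTBF = 1 / λ_sys = 5020 h

5020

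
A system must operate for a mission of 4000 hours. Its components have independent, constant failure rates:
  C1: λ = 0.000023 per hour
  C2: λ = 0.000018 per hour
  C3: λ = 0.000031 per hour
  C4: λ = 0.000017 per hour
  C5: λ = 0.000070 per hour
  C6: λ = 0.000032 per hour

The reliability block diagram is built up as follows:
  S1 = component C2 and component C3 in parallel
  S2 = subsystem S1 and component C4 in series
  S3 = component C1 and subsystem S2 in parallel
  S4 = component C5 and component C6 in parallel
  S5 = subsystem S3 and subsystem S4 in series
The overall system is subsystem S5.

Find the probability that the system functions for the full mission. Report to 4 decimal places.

R(C1) = exp(−0.000023 × 4000) = 0.912105
R(C2) = exp(−0.000018 × 4000) = 0.930531
R(C3) = exp(−0.000031 × 4000) = 0.883380
R(C4) = exp(−0.000017 × 4000) = 0.934260
R(C5) = exp(−0.000070 × 4000) = 0.755784
R(C6) = exp(−0.000032 × 4000) = 0.879853
Parallel (C2 and C3): 1 − (1 − 0.930531)(1 − 0.883380) = 0.991899
Series ([0.991899] and C4): 0.991899 × 0.934260 = 0.926692
Parallel (C1 and [0.926692]): 1 − (1 − 0.912105)(1 − 0.926692) = 0.993557
Parallel (C5 and C6): 1 − (1 − 0.755784)(1 − 0.879853) = 0.970658
Series ([0.993557] and [0.970658]): 0.993557 × 0.970658 = 0.9644

0.9644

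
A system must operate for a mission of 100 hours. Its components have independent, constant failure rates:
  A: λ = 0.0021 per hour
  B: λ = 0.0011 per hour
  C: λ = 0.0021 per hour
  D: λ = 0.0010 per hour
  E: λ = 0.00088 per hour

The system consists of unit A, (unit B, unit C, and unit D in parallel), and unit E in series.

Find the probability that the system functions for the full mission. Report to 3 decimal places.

R(A) = exp(−0.0021 × 100) = 0.81058
R(B) = exp(−0.0011 × 100) = 0.89583
R(C) = exp(−0.0021 × 100) = 0.81058
R(D) = exp(−0.0010 × 100) = 0.90484
R(E) = exp(−0.00088 × 100) = 0.91576
Parallel (B, C, and D): 1 − (1 − 0.89583)(1 − 0.81058)(1 − 0.90484) = 0.99812
Series (A, [0.99812], and E): 0.81058 × 0.99812 × 0.91576 = 0.741

0.741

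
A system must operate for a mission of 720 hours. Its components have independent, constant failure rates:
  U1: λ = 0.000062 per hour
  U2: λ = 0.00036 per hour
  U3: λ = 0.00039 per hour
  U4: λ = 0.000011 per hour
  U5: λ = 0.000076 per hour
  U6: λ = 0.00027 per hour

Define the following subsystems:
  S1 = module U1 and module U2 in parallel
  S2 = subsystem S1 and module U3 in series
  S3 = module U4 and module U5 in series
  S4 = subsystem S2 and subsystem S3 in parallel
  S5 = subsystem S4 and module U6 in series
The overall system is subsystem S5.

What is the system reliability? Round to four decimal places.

0.8107

R(U1) = exp(−0.000062 × 720) = 0.956342
R(U2) = exp(−0.00036 × 720) = 0.771669
R(U3) = exp(−0.00039 × 720) = 0.755179
R(U4) = exp(−0.000011 × 720) = 0.992111
R(U5) = exp(−0.000076 × 720) = 0.946750
R(U6) = exp(−0.00027 × 720) = 0.823329
Parallel (U1 and U2): 1 − (1 − 0.956342)(1 − 0.771669) = 0.990032
Series ([0.990032] and U3): 0.990032 × 0.755179 = 0.747651
Series (U4 and U5): 0.992111 × 0.946750 = 0.939281
Parallel ([0.747651] and [0.939281]): 1 − (1 − 0.747651)(1 − 0.939281) = 0.984678
Series ([0.984678] and U6): 0.984678 × 0.823329 = 0.8107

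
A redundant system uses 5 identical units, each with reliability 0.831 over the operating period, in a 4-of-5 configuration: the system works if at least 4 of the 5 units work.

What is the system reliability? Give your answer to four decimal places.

0.7992

R = Σ_{i=4}^{5} C(5,i) p^i (1−p)^{5−i} with p = 0.831
C(5,4)·0.831^4·0.169^1 = 0.402959
C(5,5)·0.831^5·0.169^0 = 0.396283
Sum = 0.7992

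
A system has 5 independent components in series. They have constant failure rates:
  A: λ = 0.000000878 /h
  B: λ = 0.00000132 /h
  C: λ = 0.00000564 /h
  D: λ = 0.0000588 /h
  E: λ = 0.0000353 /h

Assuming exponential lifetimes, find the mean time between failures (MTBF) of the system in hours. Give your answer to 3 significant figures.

Series of exponential components: λ_sys = Σ λ_i
λ_sys = 0.000000878 + 0.00000132 + 0.00000564 + 0.0000588 + 0.0000353 = 1.0194e-04 /h
MTBF = 1 / λ_sys = 9810 h

9810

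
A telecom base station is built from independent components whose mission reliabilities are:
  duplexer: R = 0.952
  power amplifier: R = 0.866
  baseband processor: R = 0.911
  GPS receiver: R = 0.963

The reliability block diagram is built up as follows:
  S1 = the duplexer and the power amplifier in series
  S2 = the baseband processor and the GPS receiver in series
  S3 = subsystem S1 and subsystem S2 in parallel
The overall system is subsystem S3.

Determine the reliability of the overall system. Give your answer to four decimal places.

Series (duplexer and power amplifier): 0.952000 × 0.866000 = 0.824432
Series (baseband processor and GPS receiver): 0.911000 × 0.963000 = 0.877293
Parallel ([0.824432] and [0.877293]): 1 − (1 − 0.824432)(1 − 0.877293) = 0.9785

0.9785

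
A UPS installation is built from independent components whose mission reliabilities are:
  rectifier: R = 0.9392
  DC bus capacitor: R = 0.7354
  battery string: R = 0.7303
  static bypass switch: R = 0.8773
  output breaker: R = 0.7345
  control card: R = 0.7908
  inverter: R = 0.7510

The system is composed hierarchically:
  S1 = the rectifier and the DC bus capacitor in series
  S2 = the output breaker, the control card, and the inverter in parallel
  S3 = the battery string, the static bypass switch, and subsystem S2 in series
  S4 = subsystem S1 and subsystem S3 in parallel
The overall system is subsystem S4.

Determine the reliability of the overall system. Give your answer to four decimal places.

Series (rectifier and DC bus capacitor): 0.939200 × 0.735400 = 0.690688
Parallel (output breaker, control card, and inverter): 1 − (1 − 0.734500)(1 − 0.790800)(1 − 0.751000) = 0.986170
Series (battery string, static bypass switch, and [0.986170]): 0.730300 × 0.877300 × 0.986170 = 0.631831
Parallel ([0.690688] and [0.631831]): 1 − (1 − 0.690688)(1 − 0.631831) = 0.8861

0.8861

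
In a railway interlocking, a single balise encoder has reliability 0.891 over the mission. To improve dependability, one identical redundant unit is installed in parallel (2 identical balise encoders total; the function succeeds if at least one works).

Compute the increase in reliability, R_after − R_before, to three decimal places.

R_before = 0.891
R_after = 1 − (1 − 0.891)^2 = 0.988
ΔR = 0.988 − 0.891 = 0.097

0.097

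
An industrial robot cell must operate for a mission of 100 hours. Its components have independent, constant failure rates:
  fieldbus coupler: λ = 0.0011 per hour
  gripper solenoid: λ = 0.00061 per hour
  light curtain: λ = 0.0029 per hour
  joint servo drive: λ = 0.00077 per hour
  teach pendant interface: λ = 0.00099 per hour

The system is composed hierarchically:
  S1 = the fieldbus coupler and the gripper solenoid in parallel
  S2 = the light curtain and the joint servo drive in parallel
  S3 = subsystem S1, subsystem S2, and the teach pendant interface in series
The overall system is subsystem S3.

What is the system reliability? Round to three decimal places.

0.883

R(fieldbus coupler) = exp(−0.0011 × 100) = 0.89583
R(gripper solenoid) = exp(−0.00061 × 100) = 0.94082
R(light curtain) = exp(−0.0029 × 100) = 0.74826
R(joint servo drive) = exp(−0.00077 × 100) = 0.92589
R(teach pendant interface) = exp(−0.00099 × 100) = 0.90574
Parallel (fieldbus coupler and gripper solenoid): 1 − (1 − 0.89583)(1 − 0.94082) = 0.99384
Parallel (light curtain and joint servo drive): 1 − (1 − 0.74826)(1 − 0.92589) = 0.98134
Series ([0.99384], [0.98134], and teach pendant interface): 0.99384 × 0.98134 × 0.90574 = 0.883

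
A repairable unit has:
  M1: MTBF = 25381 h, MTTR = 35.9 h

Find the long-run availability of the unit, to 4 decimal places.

0.9986

A(M1) = MTBF/(MTBF+MTTR) = 25381/(25381+35.9) = 0.9986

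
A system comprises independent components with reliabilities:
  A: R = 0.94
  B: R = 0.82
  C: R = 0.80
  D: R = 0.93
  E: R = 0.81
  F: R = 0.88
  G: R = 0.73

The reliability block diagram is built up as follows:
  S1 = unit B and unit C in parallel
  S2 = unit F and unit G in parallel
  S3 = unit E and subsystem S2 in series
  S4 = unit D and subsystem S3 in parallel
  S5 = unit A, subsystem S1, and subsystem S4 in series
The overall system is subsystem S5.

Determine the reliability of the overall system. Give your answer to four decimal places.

0.8924

Parallel (B and C): 1 − (1 − 0.820000)(1 − 0.800000) = 0.964000
Parallel (F and G): 1 − (1 − 0.880000)(1 − 0.730000) = 0.967600
Series (E and [0.967600]): 0.810000 × 0.967600 = 0.783756
Parallel (D and [0.783756]): 1 − (1 − 0.930000)(1 − 0.783756) = 0.984863
Series (A, [0.964000], and [0.984863]): 0.940000 × 0.964000 × 0.984863 = 0.8924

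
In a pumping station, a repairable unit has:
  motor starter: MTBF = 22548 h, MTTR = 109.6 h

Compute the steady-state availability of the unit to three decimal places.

A(motor starter) = MTBF/(MTBF+MTTR) = 22548/(22548+109.6) = 0.995

0.995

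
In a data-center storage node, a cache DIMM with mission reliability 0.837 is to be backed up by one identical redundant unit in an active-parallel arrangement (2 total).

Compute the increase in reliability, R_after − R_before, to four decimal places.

0.1364

R_before = 0.837
R_after = 1 − (1 − 0.837)^2 = 0.9734
ΔR = 0.9734 − 0.837 = 0.1364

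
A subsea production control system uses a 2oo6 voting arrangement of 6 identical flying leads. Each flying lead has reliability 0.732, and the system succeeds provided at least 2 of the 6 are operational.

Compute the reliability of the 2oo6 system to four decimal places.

0.9936

R = Σ_{i=2}^{6} C(6,i) p^i (1−p)^{6−i} with p = 0.732
C(6,2)·0.732^2·0.268^4 = 0.041462
C(6,3)·0.732^3·0.268^3 = 0.150997
C(6,4)·0.732^4·0.268^2 = 0.309318
C(6,5)·0.732^5·0.268^1 = 0.337941
C(6,6)·0.732^6·0.268^0 = 0.153839
Sum = 0.9936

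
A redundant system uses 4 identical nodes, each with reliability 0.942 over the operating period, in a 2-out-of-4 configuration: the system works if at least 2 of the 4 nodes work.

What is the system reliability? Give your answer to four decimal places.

0.9993

R = Σ_{i=2}^{4} C(4,i) p^i (1−p)^{4−i} with p = 0.942
C(4,2)·0.942^2·0.058^2 = 0.017911
C(4,3)·0.942^3·0.058^1 = 0.193928
C(4,4)·0.942^4·0.058^0 = 0.787415
Sum = 0.9993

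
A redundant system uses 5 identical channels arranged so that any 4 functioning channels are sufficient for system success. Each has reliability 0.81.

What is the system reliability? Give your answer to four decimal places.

0.7576

R = Σ_{i=4}^{5} C(5,i) p^i (1−p)^{5−i} with p = 0.81
C(5,4)·0.81^4·0.19^1 = 0.408944
C(5,5)·0.81^5·0.19^0 = 0.348678
Sum = 0.7576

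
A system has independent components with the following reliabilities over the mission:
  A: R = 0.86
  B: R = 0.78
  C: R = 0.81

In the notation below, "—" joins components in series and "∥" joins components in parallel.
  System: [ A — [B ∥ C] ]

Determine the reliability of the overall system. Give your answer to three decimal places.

0.824

Parallel (B and C): 1 − (1 − 0.78000)(1 − 0.81000) = 0.95820
Series (A and [0.95820]): 0.86000 × 0.95820 = 0.824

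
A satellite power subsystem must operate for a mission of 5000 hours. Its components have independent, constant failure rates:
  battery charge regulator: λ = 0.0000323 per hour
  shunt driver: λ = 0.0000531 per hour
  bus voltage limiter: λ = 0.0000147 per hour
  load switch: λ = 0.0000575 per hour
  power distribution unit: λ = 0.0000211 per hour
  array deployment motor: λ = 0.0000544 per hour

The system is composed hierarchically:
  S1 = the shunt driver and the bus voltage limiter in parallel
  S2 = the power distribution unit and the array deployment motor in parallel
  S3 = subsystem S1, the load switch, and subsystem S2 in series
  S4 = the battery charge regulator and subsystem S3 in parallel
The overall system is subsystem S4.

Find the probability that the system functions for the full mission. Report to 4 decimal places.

0.9583

R(battery charge regulator) = exp(−0.0000323 × 5000) = 0.850867
R(shunt driver) = exp(−0.0000531 × 5000) = 0.766822
R(bus voltage limiter) = exp(−0.0000147 × 5000) = 0.929136
R(load switch) = exp(−0.0000575 × 5000) = 0.750137
R(power distribution unit) = exp(−0.0000211 × 5000) = 0.899874
R(array deployment motor) = exp(−0.0000544 × 5000) = 0.761854
Parallel (shunt driver and bus voltage limiter): 1 − (1 − 0.766822)(1 − 0.929136) = 0.983476
Parallel (power distribution unit and array deployment motor): 1 − (1 − 0.899874)(1 − 0.761854) = 0.976155
Series ([0.983476], load switch, and [0.976155]): 0.983476 × 0.750137 × 0.976155 = 0.720150
Parallel (battery charge regulator and [0.720150]): 1 − (1 − 0.850867)(1 − 0.720150) = 0.9583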